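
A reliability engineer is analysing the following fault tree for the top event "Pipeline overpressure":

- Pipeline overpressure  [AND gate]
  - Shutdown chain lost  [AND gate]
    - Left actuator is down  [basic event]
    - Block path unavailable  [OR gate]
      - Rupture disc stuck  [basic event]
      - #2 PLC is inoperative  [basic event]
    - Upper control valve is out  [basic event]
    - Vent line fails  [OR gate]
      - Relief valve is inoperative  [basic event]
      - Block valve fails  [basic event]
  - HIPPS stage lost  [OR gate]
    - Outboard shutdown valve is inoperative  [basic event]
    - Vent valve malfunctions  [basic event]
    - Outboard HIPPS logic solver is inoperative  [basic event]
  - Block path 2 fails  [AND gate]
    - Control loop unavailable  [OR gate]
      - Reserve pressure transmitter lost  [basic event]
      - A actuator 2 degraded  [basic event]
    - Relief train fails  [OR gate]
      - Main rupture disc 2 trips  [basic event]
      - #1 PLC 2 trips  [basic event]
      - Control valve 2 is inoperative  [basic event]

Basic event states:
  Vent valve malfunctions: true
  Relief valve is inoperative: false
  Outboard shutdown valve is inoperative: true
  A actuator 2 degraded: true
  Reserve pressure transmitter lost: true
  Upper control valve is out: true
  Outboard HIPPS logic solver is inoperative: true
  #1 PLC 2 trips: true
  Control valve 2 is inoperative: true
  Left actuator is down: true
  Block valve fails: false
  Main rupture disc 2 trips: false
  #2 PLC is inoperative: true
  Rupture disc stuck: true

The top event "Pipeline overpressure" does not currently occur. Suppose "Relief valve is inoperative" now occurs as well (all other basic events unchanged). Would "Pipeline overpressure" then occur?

Yes

Counterfactual: set "Relief valve is inoperative" to occurred.
Block path unavailable [OR]: Rupture disc stuck=occurs, #2 PLC is inoperative=occurs → at least one input occurs → occurs.
Vent line fails [OR]: Relief valve is inoperative=occurs, Block valve fails=not → at least one input occurs → occurs.
Shutdown chain lost [AND]: Left actuator is down=occurs, Block path unavailable=occurs, Upper control valve is out=occurs, Vent line fails=occurs → all inputs occur → occurs.
HIPPS stage lost [OR]: Outboard shutdown valve is inoperative=occurs, Vent valve malfunctions=occurs, Outboard HIPPS logic solver is inoperative=occurs → at least one input occurs → occurs.
Control loop unavailable [OR]: Reserve pressure transmitter lost=occurs, A actuator 2 degraded=occurs → at least one input occurs → occurs.
Relief train fails [OR]: Main rupture disc 2 trips=not, #1 PLC 2 trips=occurs, Control valve 2 is inoperative=occurs → at least one input occurs → occurs.
Block path 2 fails [AND]: Control loop unavailable=occurs, Relief train fails=occurs → all inputs occur → occurs.
Pipeline overpressure [AND]: Shutdown chain lost=occurs, HIPPS stage lost=occurs, Block path 2 fails=occurs → all inputs occur → occurs.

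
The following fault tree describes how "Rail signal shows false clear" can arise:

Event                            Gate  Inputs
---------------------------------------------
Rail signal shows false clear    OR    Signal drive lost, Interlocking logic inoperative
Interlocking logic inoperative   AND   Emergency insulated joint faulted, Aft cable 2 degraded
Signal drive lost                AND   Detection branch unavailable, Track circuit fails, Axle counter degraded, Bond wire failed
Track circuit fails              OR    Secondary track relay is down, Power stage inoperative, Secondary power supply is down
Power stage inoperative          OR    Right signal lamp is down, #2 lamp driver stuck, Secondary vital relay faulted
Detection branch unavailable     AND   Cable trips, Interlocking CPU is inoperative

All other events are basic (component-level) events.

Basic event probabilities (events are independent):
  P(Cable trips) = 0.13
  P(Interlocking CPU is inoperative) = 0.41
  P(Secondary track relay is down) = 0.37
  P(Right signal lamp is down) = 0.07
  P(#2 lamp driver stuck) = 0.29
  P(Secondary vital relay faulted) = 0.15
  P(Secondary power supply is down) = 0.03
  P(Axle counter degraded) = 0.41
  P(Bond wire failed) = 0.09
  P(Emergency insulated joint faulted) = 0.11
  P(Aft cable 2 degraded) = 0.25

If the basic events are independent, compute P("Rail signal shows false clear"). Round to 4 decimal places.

P(Detection branch unavailable) [AND] = 0.13 × 0.41 = 0.053300
P(Power stage inoperative) [OR] = 1 − (1−0.07) × (1−0.29) × (1−0.15) = 0.438745
P(Track circuit fails) [OR] = 1 − (1−0.37) × (1−0.438745) × (1−0.03) = 0.657017
P(Signal drive lost) [AND] = 0.053300 × 0.657017 × 0.41 × 0.09 = 0.001292
P(Interlocking logic inoperative) [AND] = 0.11 × 0.25 = 0.027500
P(Rail signal shows false clear) [OR] = 1 − (1−0.001292) × (1−0.027500) = 0.028756
Rounded to 4 decimal places: P(Rail signal shows false clear) ≈ 0.0288.

0.0288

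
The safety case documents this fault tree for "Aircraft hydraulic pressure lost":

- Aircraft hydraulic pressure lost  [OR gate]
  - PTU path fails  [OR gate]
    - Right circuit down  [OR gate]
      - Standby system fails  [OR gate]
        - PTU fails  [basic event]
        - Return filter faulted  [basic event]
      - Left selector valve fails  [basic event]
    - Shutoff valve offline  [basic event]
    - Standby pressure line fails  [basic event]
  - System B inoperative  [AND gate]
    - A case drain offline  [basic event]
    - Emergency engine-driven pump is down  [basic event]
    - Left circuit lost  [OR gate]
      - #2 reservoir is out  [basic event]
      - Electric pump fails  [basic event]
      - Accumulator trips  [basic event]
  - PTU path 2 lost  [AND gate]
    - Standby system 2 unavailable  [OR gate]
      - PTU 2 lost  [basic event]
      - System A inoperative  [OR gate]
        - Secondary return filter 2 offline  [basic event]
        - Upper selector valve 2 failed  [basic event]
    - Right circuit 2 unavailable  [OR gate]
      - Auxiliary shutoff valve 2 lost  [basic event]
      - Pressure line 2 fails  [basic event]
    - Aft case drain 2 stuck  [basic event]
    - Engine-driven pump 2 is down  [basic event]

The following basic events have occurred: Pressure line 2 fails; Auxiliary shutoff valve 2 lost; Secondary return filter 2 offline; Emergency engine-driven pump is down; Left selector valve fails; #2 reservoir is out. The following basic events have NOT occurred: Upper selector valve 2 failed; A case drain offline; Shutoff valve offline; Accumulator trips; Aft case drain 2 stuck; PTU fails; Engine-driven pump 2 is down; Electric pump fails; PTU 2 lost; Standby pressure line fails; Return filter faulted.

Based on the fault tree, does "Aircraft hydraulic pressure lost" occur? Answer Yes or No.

Yes

Standby system fails [OR]: PTU fails=not, Return filter faulted=not → no input occurs → does not occur.
Right circuit down [OR]: Standby system fails=not, Left selector valve fails=occurs → at least one input occurs → occurs.
PTU path fails [OR]: Right circuit down=occurs, Shutoff valve offline=not, Standby pressure line fails=not → at least one input occurs → occurs.
Left circuit lost [OR]: #2 reservoir is out=occurs, Electric pump fails=not, Accumulator trips=not → at least one input occurs → occurs.
System B inoperative [AND]: A case drain offline=not, Emergency engine-driven pump is down=occurs, Left circuit lost=occurs → not all inputs occur → does not occur.
System A inoperative [OR]: Secondary return filter 2 offline=occurs, Upper selector valve 2 failed=not → at least one input occurs → occurs.
Standby system 2 unavailable [OR]: PTU 2 lost=not, System A inoperative=occurs → at least one input occurs → occurs.
Right circuit 2 unavailable [OR]: Auxiliary shutoff valve 2 lost=occurs, Pressure line 2 fails=occurs → at least one input occurs → occurs.
PTU path 2 lost [AND]: Standby system 2 unavailable=occurs, Right circuit 2 unavailable=occurs, Aft case drain 2 stuck=not, Engine-driven pump 2 is down=not → not all inputs occur → does not occur.
Aircraft hydraulic pressure lost [OR]: PTU path fails=occurs, System B inoperative=not, PTU path 2 lost=not → at least one input occurs → occurs.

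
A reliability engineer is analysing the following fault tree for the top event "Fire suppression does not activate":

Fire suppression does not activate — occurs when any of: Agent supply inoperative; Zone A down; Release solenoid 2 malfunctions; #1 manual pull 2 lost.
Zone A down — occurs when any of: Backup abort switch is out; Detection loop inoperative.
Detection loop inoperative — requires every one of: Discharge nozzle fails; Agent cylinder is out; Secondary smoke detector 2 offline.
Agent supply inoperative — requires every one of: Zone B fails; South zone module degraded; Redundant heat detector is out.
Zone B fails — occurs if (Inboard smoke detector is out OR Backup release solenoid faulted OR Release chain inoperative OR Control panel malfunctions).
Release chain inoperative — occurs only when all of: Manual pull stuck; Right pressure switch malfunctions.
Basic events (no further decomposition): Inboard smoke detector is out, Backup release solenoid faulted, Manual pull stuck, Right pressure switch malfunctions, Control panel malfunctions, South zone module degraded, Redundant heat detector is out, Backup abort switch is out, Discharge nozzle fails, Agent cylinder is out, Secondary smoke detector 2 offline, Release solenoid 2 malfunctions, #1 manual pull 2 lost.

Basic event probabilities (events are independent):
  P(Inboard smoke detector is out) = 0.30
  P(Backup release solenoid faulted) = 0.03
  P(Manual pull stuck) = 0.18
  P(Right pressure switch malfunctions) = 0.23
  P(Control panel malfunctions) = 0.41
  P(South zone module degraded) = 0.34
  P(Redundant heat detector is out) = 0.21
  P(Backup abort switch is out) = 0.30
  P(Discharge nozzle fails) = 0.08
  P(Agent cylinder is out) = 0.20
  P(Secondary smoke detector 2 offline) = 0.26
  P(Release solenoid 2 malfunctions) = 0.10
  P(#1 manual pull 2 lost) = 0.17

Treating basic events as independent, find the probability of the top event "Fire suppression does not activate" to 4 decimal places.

0.5022

P(Release chain inoperative) [AND] = 0.18 × 0.23 = 0.041400
P(Zone B fails) [OR] = 1 − (1−0.30) × (1−0.03) × (1−0.041400) × (1−0.41) = 0.615975
P(Agent supply inoperative) [AND] = 0.615975 × 0.34 × 0.21 = 0.043981
P(Detection loop inoperative) [AND] = 0.08 × 0.20 × 0.26 = 0.004160
P(Zone A down) [OR] = 1 − (1−0.30) × (1−0.004160) = 0.302912
P(Fire suppression does not activate) [OR] = 1 − (1−0.043981) × (1−0.302912) × (1−0.10) × (1−0.17) = 0.502177
Rounded to 4 decimal places: P(Fire suppression does not activate) ≈ 0.5022.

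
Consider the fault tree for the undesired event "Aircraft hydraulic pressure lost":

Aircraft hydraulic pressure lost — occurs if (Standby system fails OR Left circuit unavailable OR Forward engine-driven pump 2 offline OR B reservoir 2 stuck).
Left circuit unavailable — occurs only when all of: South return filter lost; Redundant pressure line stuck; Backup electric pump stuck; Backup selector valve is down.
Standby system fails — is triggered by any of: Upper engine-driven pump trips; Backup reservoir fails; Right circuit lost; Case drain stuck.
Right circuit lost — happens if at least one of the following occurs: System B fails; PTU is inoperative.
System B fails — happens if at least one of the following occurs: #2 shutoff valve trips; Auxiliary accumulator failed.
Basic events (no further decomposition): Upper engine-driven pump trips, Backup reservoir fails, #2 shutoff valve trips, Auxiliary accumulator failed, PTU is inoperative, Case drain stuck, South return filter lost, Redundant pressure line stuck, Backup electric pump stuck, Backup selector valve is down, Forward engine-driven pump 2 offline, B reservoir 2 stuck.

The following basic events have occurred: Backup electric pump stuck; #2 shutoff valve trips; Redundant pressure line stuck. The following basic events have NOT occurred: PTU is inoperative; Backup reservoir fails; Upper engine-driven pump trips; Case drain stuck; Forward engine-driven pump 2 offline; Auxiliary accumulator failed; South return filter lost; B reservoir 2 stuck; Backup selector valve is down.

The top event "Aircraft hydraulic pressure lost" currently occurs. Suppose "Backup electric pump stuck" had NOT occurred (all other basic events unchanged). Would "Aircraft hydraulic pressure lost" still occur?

Counterfactual: set "Backup electric pump stuck" to not occurred.
System B fails [OR]: #2 shutoff valve trips=occurs, Auxiliary accumulator failed=not → at least one input occurs → occurs.
Right circuit lost [OR]: System B fails=occurs, PTU is inoperative=not → at least one input occurs → occurs.
Standby system fails [OR]: Upper engine-driven pump trips=not, Backup reservoir fails=not, Right circuit lost=occurs, Case drain stuck=not → at least one input occurs → occurs.
Left circuit unavailable [AND]: South return filter lost=not, Redundant pressure line stuck=occurs, Backup electric pump stuck=not, Backup selector valve is down=not → not all inputs occur → does not occur.
Aircraft hydraulic pressure lost [OR]: Standby system fails=occurs, Left circuit unavailable=not, Forward engine-driven pump 2 offline=not, B reservoir 2 stuck=not → at least one input occurs → occurs.

Yes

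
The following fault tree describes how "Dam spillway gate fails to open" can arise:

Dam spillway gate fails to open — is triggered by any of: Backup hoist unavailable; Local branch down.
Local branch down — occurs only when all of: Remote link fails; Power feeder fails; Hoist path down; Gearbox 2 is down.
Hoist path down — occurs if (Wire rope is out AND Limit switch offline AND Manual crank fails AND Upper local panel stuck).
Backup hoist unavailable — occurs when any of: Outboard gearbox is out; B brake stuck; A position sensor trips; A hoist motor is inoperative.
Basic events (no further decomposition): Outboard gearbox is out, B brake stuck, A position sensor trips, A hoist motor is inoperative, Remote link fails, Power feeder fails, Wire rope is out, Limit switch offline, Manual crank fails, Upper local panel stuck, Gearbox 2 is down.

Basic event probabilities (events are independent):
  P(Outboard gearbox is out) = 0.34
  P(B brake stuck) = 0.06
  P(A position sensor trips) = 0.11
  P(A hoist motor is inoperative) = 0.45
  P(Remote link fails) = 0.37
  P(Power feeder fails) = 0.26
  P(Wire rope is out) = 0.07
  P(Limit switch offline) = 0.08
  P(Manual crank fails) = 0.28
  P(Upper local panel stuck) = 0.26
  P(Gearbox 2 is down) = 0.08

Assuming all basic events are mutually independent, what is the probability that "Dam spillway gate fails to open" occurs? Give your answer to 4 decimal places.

0.6963

P(Backup hoist unavailable) [OR] = 1 − (1−0.34) × (1−0.06) × (1−0.11) × (1−0.45) = 0.696314
P(Hoist path down) [AND] = 0.07 × 0.08 × 0.28 × 0.26 = 0.000408
P(Local branch down) [AND] = 0.37 × 0.26 × 0.000408 × 0.08 = 0.000003
P(Dam spillway gate fails to open) [OR] = 1 − (1−0.696314) × (1−0.000003) = 0.696315
Rounded to 4 decimal places: P(Dam spillway gate fails to open) ≈ 0.6963.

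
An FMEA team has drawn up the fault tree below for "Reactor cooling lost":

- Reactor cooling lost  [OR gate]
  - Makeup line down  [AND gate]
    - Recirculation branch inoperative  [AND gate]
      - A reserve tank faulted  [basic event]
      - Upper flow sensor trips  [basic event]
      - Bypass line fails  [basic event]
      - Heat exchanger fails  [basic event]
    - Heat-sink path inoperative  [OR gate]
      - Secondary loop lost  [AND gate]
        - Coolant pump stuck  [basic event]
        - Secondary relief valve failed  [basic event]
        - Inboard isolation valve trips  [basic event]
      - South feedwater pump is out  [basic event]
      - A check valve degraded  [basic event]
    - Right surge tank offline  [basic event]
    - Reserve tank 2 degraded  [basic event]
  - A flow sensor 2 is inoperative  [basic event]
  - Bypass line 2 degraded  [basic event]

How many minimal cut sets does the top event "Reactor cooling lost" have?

Recirculation branch inoperative [AND]: one cut set from each child combined → 1 × 1 × 1 × 1 = 1 cut set(s).
Secondary loop lost [AND]: one cut set from each child combined → 1 × 1 × 1 = 1 cut set(s).
Heat-sink path inoperative [OR]: union of children's cut sets → 3 cut set(s).
Makeup line down [AND]: one cut set from each child combined → 1 × 3 × 1 × 1 = 3 cut set(s).
Reactor cooling lost [OR]: union of children's cut sets → 5 cut set(s).
Minimal cut sets: {A reserve tank faulted, Bypass line fails, Coolant pump stuck, Heat exchanger fails, Inboard isolation valve trips, Reserve tank 2 degraded, Right surge tank offline, Secondary relief valve failed, Upper flow sensor trips}; {A reserve tank faulted, Bypass line fails, Heat exchanger fails, Reserve tank 2 degraded, Right surge tank offline, South feedwater pump is out, Upper flow sensor trips}; {A check valve degraded, A reserve tank faulted, Bypass line fails, Heat exchanger fails, Reserve tank 2 degraded, Right surge tank offline, Upper flow sensor trips}; {A flow sensor 2 is inoperative}; {Bypass line 2 degraded}.

5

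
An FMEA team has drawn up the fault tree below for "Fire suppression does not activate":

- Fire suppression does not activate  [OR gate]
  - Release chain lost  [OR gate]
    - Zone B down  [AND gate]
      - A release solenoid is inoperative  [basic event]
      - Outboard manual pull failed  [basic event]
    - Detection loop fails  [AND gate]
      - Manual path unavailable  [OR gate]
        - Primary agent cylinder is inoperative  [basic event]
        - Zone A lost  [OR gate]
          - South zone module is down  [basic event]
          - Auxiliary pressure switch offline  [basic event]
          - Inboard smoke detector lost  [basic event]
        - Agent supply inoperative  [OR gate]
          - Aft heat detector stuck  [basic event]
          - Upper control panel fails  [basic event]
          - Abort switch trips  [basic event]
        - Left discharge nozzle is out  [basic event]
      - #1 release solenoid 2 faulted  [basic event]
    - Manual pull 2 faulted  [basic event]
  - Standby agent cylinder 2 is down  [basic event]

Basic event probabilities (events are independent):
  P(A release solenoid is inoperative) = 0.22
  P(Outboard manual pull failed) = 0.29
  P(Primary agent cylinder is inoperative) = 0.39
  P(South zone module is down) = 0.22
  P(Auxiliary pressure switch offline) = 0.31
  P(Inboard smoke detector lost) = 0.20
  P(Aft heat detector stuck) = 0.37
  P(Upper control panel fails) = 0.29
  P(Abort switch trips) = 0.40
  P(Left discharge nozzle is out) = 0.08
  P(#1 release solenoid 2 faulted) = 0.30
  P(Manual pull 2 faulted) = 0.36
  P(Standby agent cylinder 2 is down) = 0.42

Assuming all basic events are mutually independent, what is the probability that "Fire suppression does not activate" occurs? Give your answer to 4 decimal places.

0.7500

P(Zone B down) [AND] = 0.22 × 0.29 = 0.063800
P(Zone A lost) [OR] = 1 − (1−0.22) × (1−0.31) × (1−0.20) = 0.569440
P(Agent supply inoperative) [OR] = 1 − (1−0.37) × (1−0.29) × (1−0.40) = 0.731620
P(Manual path unavailable) [OR] = 1 − (1−0.39) × (1−0.569440) × (1−0.731620) × (1−0.08) = 0.935151
P(Detection loop fails) [AND] = 0.935151 × 0.30 = 0.280545
P(Release chain lost) [OR] = 1 − (1−0.063800) × (1−0.280545) × (1−0.36) = 0.568926
P(Fire suppression does not activate) [OR] = 1 − (1−0.568926) × (1−0.42) = 0.749977
Rounded to 4 decimal places: P(Fire suppression does not activate) ≈ 0.7500.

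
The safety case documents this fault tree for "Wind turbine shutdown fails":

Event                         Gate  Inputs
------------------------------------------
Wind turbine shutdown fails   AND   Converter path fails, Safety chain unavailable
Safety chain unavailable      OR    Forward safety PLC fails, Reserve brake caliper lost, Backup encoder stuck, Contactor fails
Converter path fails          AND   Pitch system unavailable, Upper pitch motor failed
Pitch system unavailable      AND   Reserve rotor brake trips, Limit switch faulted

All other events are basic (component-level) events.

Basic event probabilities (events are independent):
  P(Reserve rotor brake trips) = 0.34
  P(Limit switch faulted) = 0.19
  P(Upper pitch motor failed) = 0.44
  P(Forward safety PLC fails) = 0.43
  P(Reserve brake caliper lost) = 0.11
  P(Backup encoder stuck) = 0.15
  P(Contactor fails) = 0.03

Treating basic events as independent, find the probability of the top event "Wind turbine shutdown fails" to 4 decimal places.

P(Pitch system unavailable) [AND] = 0.34 × 0.19 = 0.064600
P(Converter path fails) [AND] = 0.064600 × 0.44 = 0.028424
P(Safety chain unavailable) [OR] = 1 − (1−0.43) × (1−0.11) × (1−0.15) × (1−0.03) = 0.581731
P(Wind turbine shutdown fails) [AND] = 0.028424 × 0.581731 = 0.016535
Rounded to 4 decimal places: P(Wind turbine shutdown fails) ≈ 0.0165.

0.0165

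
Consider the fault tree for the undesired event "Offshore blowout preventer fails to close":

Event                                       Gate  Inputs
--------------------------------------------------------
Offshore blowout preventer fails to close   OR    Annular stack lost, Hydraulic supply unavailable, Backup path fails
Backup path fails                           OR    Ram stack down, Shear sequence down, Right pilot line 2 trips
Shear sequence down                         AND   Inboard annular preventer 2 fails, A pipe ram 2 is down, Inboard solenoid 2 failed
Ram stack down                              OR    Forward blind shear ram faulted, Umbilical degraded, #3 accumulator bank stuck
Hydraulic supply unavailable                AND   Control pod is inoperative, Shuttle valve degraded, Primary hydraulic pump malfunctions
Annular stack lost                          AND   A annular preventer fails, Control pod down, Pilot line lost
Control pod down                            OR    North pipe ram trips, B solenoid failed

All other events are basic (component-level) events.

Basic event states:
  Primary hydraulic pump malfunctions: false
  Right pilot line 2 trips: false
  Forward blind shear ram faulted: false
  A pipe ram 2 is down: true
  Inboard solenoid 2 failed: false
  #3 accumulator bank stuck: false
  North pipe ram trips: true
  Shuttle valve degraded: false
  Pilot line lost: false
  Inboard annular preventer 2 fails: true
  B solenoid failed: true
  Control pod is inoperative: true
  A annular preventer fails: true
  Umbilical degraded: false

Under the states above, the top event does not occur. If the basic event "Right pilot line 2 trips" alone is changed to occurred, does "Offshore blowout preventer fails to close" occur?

Counterfactual: set "Right pilot line 2 trips" to occurred.
Control pod down [OR]: North pipe ram trips=occurs, B solenoid failed=occurs → at least one input occurs → occurs.
Annular stack lost [AND]: A annular preventer fails=occurs, Control pod down=occurs, Pilot line lost=not → not all inputs occur → does not occur.
Hydraulic supply unavailable [AND]: Control pod is inoperative=occurs, Shuttle valve degraded=not, Primary hydraulic pump malfunctions=not → not all inputs occur → does not occur.
Ram stack down [OR]: Forward blind shear ram faulted=not, Umbilical degraded=not, #3 accumulator bank stuck=not → no input occurs → does not occur.
Shear sequence down [AND]: Inboard annular preventer 2 fails=occurs, A pipe ram 2 is down=occurs, Inboard solenoid 2 failed=not → not all inputs occur → does not occur.
Backup path fails [OR]: Ram stack down=not, Shear sequence down=not, Right pilot line 2 trips=occurs → at least one input occurs → occurs.
Offshore blowout preventer fails to close [OR]: Annular stack lost=not, Hydraulic supply unavailable=not, Backup path fails=occurs → at least one input occurs → occurs.

Yes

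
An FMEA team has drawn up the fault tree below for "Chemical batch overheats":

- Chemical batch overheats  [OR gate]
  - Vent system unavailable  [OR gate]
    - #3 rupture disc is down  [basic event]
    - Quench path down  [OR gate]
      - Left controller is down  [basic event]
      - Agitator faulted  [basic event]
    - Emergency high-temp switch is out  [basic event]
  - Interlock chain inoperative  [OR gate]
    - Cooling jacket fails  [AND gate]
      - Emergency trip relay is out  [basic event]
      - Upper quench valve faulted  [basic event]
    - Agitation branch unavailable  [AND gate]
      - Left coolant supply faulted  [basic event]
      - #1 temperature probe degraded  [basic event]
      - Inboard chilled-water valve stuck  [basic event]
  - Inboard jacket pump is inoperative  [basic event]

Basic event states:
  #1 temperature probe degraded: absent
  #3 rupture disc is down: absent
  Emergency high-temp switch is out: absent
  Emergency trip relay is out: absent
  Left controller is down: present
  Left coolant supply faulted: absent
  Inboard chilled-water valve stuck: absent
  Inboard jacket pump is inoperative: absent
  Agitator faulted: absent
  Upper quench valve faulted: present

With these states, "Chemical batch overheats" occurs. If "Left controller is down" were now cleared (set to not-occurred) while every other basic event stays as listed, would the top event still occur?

Counterfactual: set "Left controller is down" to not occurred.
Quench path down [OR]: Left controller is down=not, Agitator faulted=not → no input occurs → does not occur.
Vent system unavailable [OR]: #3 rupture disc is down=not, Quench path down=not, Emergency high-temp switch is out=not → no input occurs → does not occur.
Cooling jacket fails [AND]: Emergency trip relay is out=not, Upper quench valve faulted=occurs → not all inputs occur → does not occur.
Agitation branch unavailable [AND]: Left coolant supply faulted=not, #1 temperature probe degraded=not, Inboard chilled-water valve stuck=not → not all inputs occur → does not occur.
Interlock chain inoperative [OR]: Cooling jacket fails=not, Agitation branch unavailable=not → no input occurs → does not occur.
Chemical batch overheats [OR]: Vent system unavailable=not, Interlock chain inoperative=not, Inboard jacket pump is inoperative=not → no input occurs → does not occur.

No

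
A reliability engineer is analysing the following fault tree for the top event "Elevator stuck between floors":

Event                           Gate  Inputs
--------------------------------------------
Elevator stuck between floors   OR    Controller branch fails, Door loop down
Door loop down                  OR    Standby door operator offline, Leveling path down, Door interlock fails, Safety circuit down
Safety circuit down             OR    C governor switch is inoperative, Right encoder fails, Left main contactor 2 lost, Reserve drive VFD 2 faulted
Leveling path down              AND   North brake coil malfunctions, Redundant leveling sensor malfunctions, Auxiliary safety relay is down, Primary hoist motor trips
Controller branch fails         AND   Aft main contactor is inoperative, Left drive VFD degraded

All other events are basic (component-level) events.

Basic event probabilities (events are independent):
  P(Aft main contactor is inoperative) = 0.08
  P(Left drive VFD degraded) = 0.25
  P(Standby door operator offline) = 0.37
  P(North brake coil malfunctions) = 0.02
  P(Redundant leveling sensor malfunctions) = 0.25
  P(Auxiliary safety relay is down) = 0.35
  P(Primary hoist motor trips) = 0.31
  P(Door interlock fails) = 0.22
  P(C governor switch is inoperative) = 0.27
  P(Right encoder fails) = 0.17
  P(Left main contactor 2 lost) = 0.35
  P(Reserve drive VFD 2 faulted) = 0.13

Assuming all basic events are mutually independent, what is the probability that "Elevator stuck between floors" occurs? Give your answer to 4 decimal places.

0.8351

P(Controller branch fails) [AND] = 0.08 × 0.25 = 0.020000
P(Leveling path down) [AND] = 0.02 × 0.25 × 0.35 × 0.31 = 0.000543
P(Safety circuit down) [OR] = 1 − (1−0.27) × (1−0.17) × (1−0.35) × (1−0.13) = 0.657364
P(Door loop down) [OR] = 1 − (1−0.37) × (1−0.000543) × (1−0.22) × (1−0.657364) = 0.831720
P(Elevator stuck between floors) [OR] = 1 − (1−0.020000) × (1−0.831720) = 0.835086
Rounded to 4 decimal places: P(Elevator stuck between floors) ≈ 0.8351.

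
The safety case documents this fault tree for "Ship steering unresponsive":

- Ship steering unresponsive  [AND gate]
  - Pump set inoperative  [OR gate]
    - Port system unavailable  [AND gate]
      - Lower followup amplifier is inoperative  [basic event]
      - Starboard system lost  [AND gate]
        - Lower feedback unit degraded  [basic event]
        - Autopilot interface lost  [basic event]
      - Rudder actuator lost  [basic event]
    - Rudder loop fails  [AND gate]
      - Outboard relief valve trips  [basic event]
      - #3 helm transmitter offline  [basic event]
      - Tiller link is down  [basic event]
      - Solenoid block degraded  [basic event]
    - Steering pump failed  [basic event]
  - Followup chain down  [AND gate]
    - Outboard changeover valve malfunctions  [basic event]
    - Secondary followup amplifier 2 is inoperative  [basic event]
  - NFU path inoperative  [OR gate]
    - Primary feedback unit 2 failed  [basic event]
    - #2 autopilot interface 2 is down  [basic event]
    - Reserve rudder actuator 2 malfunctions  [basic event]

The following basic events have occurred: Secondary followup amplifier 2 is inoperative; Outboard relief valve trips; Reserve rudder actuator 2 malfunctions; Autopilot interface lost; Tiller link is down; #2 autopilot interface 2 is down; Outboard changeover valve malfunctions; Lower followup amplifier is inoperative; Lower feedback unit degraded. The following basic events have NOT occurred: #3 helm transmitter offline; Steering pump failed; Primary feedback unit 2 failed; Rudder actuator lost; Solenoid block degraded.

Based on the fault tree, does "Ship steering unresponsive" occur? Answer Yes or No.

Starboard system lost [AND]: Lower feedback unit degraded=occurs, Autopilot interface lost=occurs → all inputs occur → occurs.
Port system unavailable [AND]: Lower followup amplifier is inoperative=occurs, Starboard system lost=occurs, Rudder actuator lost=not → not all inputs occur → does not occur.
Rudder loop fails [AND]: Outboard relief valve trips=occurs, #3 helm transmitter offline=not, Tiller link is down=occurs, Solenoid block degraded=not → not all inputs occur → does not occur.
Pump set inoperative [OR]: Port system unavailable=not, Rudder loop fails=not, Steering pump failed=not → no input occurs → does not occur.
Followup chain down [AND]: Outboard changeover valve malfunctions=occurs, Secondary followup amplifier 2 is inoperative=occurs → all inputs occur → occurs.
NFU path inoperative [OR]: Primary feedback unit 2 failed=not, #2 autopilot interface 2 is down=occurs, Reserve rudder actuator 2 malfunctions=occurs → at least one input occurs → occurs.
Ship steering unresponsive [AND]: Pump set inoperative=not, Followup chain down=occurs, NFU path inoperative=occurs → not all inputs occur → does not occur.

No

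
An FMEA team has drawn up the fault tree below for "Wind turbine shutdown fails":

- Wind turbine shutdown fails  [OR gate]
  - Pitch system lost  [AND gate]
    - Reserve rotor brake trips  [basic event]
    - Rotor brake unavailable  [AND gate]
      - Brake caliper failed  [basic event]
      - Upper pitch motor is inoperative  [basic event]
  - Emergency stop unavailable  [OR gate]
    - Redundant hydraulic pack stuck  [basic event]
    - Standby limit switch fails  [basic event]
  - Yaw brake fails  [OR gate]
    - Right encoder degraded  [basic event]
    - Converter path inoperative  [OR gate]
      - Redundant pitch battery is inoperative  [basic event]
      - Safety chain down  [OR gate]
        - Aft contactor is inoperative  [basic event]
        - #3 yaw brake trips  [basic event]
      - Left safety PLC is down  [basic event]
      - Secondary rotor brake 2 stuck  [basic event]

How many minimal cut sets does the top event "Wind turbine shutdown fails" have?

9

Rotor brake unavailable [AND]: one cut set from each child combined → 1 × 1 = 1 cut set(s).
Pitch system lost [AND]: one cut set from each child combined → 1 × 1 = 1 cut set(s).
Emergency stop unavailable [OR]: union of children's cut sets → 2 cut set(s).
Safety chain down [OR]: union of children's cut sets → 2 cut set(s).
Converter path inoperative [OR]: union of children's cut sets → 5 cut set(s).
Yaw brake fails [OR]: union of children's cut sets → 6 cut set(s).
Wind turbine shutdown fails [OR]: union of children's cut sets → 9 cut set(s).
Minimal cut sets: {Brake caliper failed, Reserve rotor brake trips, Upper pitch motor is inoperative}; {Redundant hydraulic pack stuck}; {Standby limit switch fails}; {Right encoder degraded}; {Redundant pitch battery is inoperative}; {Aft contactor is inoperative}; {#3 yaw brake trips}; {Left safety PLC is down}; {Secondary rotor brake 2 stuck}.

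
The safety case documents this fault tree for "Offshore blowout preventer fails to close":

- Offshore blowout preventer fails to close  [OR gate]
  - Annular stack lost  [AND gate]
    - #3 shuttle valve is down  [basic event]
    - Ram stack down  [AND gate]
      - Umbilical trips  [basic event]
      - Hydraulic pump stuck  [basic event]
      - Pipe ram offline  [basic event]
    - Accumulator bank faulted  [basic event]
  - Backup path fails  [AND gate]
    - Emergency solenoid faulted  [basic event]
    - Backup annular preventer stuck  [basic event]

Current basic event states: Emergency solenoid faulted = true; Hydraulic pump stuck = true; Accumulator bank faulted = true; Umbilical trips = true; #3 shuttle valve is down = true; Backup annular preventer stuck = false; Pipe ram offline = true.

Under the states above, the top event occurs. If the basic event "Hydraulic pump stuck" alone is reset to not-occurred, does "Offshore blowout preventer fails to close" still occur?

No

Counterfactual: set "Hydraulic pump stuck" to not occurred.
Ram stack down [AND]: Umbilical trips=occurs, Hydraulic pump stuck=not, Pipe ram offline=occurs → not all inputs occur → does not occur.
Annular stack lost [AND]: #3 shuttle valve is down=occurs, Ram stack down=not, Accumulator bank faulted=occurs → not all inputs occur → does not occur.
Backup path fails [AND]: Emergency solenoid faulted=occurs, Backup annular preventer stuck=not → not all inputs occur → does not occur.
Offshore blowout preventer fails to close [OR]: Annular stack lost=not, Backup path fails=not → no input occurs → does not occur.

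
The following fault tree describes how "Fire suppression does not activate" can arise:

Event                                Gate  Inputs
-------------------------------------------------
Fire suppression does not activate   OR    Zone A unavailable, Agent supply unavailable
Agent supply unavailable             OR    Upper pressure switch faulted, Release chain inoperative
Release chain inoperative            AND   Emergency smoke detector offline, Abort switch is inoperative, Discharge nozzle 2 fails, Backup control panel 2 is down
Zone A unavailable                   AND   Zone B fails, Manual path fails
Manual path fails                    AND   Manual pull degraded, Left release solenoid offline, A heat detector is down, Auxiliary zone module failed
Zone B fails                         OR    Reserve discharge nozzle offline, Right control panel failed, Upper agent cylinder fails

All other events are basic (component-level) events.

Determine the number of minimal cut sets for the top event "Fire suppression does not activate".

5

Zone B fails [OR]: union of children's cut sets → 3 cut set(s).
Manual path fails [AND]: one cut set from each child combined → 1 × 1 × 1 × 1 = 1 cut set(s).
Zone A unavailable [AND]: one cut set from each child combined → 3 × 1 = 3 cut set(s).
Release chain inoperative [AND]: one cut set from each child combined → 1 × 1 × 1 × 1 = 1 cut set(s).
Agent supply unavailable [OR]: union of children's cut sets → 2 cut set(s).
Fire suppression does not activate [OR]: union of children's cut sets → 5 cut set(s).
Minimal cut sets: {A heat detector is down, Auxiliary zone module failed, Left release solenoid offline, Manual pull degraded, Reserve discharge nozzle offline}; {A heat detector is down, Auxiliary zone module failed, Left release solenoid offline, Manual pull degraded, Right control panel failed}; {A heat detector is down, Auxiliary zone module failed, Left release solenoid offline, Manual pull degraded, Upper agent cylinder fails}; {Upper pressure switch faulted}; {Abort switch is inoperative, Backup control panel 2 is down, Discharge nozzle 2 fails, Emergency smoke detector offline}.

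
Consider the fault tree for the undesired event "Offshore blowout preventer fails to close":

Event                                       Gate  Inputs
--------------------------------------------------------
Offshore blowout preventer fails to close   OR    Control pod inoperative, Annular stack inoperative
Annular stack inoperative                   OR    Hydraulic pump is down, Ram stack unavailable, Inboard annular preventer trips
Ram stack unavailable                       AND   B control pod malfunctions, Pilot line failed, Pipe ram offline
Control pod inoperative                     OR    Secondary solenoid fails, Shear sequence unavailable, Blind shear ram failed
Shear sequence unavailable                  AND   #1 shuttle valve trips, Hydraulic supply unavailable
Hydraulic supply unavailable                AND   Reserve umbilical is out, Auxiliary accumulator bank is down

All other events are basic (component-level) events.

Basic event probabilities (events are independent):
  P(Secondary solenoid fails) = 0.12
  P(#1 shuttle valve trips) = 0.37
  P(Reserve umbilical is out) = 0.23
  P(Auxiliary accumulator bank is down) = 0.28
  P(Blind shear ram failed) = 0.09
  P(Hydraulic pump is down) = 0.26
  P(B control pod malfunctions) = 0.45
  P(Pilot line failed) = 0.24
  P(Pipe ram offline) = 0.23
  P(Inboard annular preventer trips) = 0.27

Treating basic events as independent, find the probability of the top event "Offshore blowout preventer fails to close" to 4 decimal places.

0.5882

P(Hydraulic supply unavailable) [AND] = 0.23 × 0.28 = 0.064400
P(Shear sequence unavailable) [AND] = 0.37 × 0.064400 = 0.023828
P(Control pod inoperative) [OR] = 1 − (1−0.12) × (1−0.023828) × (1−0.09) = 0.218281
P(Ram stack unavailable) [AND] = 0.45 × 0.24 × 0.23 = 0.024840
P(Annular stack inoperative) [OR] = 1 − (1−0.26) × (1−0.024840) × (1−0.27) = 0.473219
P(Offshore blowout preventer fails to close) [OR] = 1 − (1−0.218281) × (1−0.473219) = 0.588205
Rounded to 4 decimal places: P(Offshore blowout preventer fails to close) ≈ 0.5882.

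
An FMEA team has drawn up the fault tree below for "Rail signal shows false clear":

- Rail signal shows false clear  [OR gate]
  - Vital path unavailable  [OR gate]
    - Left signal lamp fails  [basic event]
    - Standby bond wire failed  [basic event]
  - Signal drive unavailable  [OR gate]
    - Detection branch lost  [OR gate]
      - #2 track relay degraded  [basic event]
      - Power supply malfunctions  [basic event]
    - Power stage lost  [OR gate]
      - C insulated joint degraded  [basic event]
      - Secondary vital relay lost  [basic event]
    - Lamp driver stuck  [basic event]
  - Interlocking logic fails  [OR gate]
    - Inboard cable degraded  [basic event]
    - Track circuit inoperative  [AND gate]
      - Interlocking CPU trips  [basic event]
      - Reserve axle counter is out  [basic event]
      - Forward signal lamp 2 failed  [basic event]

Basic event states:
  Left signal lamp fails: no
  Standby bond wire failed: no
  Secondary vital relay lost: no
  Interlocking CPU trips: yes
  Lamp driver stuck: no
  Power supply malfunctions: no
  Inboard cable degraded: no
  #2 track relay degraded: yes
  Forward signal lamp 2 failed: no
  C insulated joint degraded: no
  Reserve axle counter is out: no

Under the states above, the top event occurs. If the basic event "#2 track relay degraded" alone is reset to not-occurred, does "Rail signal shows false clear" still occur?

No

Counterfactual: set "#2 track relay degraded" to not occurred.
Vital path unavailable [OR]: Left signal lamp fails=not, Standby bond wire failed=not → no input occurs → does not occur.
Detection branch lost [OR]: #2 track relay degraded=not, Power supply malfunctions=not → no input occurs → does not occur.
Power stage lost [OR]: C insulated joint degraded=not, Secondary vital relay lost=not → no input occurs → does not occur.
Signal drive unavailable [OR]: Detection branch lost=not, Power stage lost=not, Lamp driver stuck=not → no input occurs → does not occur.
Track circuit inoperative [AND]: Interlocking CPU trips=occurs, Reserve axle counter is out=not, Forward signal lamp 2 failed=not → not all inputs occur → does not occur.
Interlocking logic fails [OR]: Inboard cable degraded=not, Track circuit inoperative=not → no input occurs → does not occur.
Rail signal shows false clear [OR]: Vital path unavailable=not, Signal drive unavailable=not, Interlocking logic fails=not → no input occurs → does not occur.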